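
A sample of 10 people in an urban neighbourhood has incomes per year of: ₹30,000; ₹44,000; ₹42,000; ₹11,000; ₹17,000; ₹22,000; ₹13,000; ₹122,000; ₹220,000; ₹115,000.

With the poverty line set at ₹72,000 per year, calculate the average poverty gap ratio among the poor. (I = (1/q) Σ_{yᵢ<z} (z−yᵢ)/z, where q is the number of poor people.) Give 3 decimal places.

0.645

Incomes under z: ₹11,000, ₹13,000, ₹17,000, ₹22,000, ₹30,000, ₹42,000, ₹44,000 (q = 7 of N = 10).
Relative gaps: 0.8472, 0.8194, 0.7639, 0.6944, 0.5833, 0.4167, 0.3889; sum = 4.513889.
The income-gap ratio divides by q (the poor only): 4.513889 / 7 = 0.645.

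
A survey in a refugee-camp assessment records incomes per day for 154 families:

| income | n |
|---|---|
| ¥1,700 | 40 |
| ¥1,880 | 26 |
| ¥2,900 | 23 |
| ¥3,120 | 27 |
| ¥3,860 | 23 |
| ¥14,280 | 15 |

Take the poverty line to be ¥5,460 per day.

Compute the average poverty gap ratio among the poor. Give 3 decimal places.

Below z: 40×¥1,700, 26×¥1,880, 23×¥2,900, 27×¥3,120, 23×¥3,860 (q = 139 of N = 154).
Shortfall ratios (z−y)/z: 0.6886 (×40), 0.6557 (×26), 0.4689 (×23), 0.4286 (×27), 0.2930 (×23); sum = 73.688645.
The income-gap ratio divides by q (the poor only): 73.688645 / 139 = 0.530.

0.530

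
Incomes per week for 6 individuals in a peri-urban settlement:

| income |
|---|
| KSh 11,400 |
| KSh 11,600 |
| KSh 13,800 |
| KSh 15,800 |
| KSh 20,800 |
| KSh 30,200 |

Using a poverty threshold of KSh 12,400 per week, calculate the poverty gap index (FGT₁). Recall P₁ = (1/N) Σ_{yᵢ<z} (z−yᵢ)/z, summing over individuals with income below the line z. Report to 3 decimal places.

0.024

Below the line: KSh 11,400, KSh 11,600 (q = 2 of N = 6).
Gap ratios (z−y)/z: (12400−11400)/12400 = 0.0806; (12400−11600)/12400 = 0.0645.
Sum of shortfalls = 0.145161; P₁ averages over all N: 0.145161 / 6 = 0.024.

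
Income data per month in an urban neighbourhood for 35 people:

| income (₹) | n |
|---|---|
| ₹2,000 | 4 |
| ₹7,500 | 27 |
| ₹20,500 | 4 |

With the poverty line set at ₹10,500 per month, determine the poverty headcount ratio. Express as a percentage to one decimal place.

31 of the 35 people have income below ₹10,500.
H = 31/35 = 88.6%.

88.6%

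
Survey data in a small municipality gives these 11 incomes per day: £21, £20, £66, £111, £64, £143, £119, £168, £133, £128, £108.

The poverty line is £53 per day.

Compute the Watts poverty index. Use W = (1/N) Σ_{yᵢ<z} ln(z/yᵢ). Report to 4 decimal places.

0.1728

Poor units: £20, £21 (q = 2 of N = 11).
ln(z/y) terms: ln(53/20) = 0.9746; ln(53/21) = 0.9258.
W = 1.900329 / 11 = 0.1728.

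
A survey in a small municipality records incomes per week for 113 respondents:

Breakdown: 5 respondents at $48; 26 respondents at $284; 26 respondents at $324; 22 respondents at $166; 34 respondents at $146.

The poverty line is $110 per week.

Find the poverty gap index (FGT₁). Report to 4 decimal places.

Incomes under z: 5×$48 (q = 5 of N = 113).
Normalized shortfalls: (110−48)/110 = 0.5636 (×5).
Σ = 2.818182. Dividing by the full population N = 113 gives P₁ = 0.0249.

0.0249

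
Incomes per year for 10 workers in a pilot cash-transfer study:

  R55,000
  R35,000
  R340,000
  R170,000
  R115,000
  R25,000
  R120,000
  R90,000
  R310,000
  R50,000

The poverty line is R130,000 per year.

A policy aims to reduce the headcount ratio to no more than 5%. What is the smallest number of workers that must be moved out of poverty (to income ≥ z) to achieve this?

Currently q = 7 of N = 10 are below the line (H = 0.700).
A headcount ratio of at most 5% allows at most ⌊0.05 × 10⌋ = 0 poor workers.
So at least 7 − 0 = 7 must be lifted.

7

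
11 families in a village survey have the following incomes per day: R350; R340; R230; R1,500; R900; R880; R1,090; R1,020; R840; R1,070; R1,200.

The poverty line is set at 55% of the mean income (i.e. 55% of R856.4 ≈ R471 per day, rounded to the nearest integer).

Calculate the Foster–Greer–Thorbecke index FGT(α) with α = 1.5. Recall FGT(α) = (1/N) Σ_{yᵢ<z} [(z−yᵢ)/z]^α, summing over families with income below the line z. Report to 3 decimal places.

0.058

Incomes under z: R230, R340, R350 (q = 3 of N = 11).
Relative gaps: (471−230)/471 = 0.5117; (471−340)/471 = 0.2781; (471−350)/471 = 0.2569.
Raised to α = 1.5: 0.36601; 0.14668; 0.13021.
Sum = 0.642903; FGT(1.5) = 0.642903 / 11 = 0.058.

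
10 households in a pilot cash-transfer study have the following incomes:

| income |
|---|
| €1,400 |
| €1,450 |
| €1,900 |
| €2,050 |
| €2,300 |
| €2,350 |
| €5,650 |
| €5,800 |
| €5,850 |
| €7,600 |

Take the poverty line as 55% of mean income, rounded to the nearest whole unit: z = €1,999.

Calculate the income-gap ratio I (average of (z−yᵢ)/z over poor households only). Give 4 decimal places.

0.2079

Below z: €1,400, €1,450, €1,900 (q = 3 of N = 10).
Relative gaps: 0.2996, 0.2746, 0.0495; sum = 0.623812.
The income-gap ratio divides by q (the poor only): 0.623812 / 3 = 0.2079.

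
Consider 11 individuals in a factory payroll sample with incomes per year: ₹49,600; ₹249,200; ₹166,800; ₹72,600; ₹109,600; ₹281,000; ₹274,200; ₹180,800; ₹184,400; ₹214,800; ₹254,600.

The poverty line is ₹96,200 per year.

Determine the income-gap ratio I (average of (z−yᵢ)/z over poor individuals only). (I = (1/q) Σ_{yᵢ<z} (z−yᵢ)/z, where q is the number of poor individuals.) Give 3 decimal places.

0.365

Below z: ₹49,600, ₹72,600 (q = 2 of N = 11).
Shortfall ratios (z−y)/z: 0.4844, 0.2453; sum = 0.729730.
I averages over the q = 2 poor units only: 0.729730 / 2 = 0.365.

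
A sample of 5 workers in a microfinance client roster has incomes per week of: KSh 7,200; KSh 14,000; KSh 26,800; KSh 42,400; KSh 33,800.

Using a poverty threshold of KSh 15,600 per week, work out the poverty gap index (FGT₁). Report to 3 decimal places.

0.128

Incomes under z: KSh 7,200, KSh 14,000 (q = 2 of N = 5).
Relative gaps: (15600−7200)/15600 = 0.5385; (15600−14000)/15600 = 0.1026.
Sum of shortfalls = 0.641026; P₁ averages over all N: 0.641026 / 5 = 0.128.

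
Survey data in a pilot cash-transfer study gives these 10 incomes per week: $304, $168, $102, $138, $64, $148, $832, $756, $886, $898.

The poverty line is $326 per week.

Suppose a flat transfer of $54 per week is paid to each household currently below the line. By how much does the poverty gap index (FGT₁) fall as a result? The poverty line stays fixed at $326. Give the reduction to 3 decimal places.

Before: below the line — $64, $102, $138, $148, $168, $304; poverty gap index (FGT₁) = 0.31656.
After the $54 transfer: below the line — $118, $156, $192, $202, $222; poverty gap index (FGT₁) = 0.22699.
Reduction = 0.31656 − 0.22699 = 0.090.

0.090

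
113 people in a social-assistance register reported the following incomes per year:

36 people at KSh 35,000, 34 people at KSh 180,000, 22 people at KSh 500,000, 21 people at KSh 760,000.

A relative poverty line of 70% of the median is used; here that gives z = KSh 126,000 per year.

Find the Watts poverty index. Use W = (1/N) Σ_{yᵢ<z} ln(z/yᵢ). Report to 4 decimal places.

Poor units: 36×KSh 35,000 (q = 36 of N = 113).
Log gaps: ln(126000/35000) = 1.2809 (×36).
W = 46.113618 / 113 = 0.4081.

0.4081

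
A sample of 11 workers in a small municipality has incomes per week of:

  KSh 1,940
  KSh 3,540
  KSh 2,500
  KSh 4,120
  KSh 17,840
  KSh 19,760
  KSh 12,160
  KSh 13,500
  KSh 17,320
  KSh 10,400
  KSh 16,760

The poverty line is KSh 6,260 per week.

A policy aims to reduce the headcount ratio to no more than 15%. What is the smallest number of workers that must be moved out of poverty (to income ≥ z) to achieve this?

3

4 of the 11 workers are poor, so H = 4/11 = 0.364.
A headcount ratio of at most 15% allows at most ⌊0.15 × 11⌋ = 1 poor workers.
So at least 4 − 1 = 3 must be lifted.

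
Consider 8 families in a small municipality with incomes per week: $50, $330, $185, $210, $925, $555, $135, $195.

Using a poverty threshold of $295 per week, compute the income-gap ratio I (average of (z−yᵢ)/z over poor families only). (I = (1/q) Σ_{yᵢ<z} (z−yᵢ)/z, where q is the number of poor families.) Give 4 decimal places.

0.4746

Incomes under z: $50, $135, $185, $195, $210 (q = 5 of N = 8).
Relative gaps: 0.8305, 0.5424, 0.3729, 0.3390, 0.2881; sum = 2.372881.
I averages over the q = 5 poor units only: 2.372881 / 5 = 0.4746.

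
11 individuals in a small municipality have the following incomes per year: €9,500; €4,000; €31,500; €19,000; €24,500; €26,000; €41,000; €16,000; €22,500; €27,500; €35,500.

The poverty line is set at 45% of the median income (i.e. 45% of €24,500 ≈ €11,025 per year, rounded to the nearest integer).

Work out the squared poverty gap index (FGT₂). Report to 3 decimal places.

Poor units: €4,000, €9,500 (q = 2 of N = 11).
Gap ratios (z−y)/z: (11025−4000)/11025 = 0.6372; (11025−9500)/11025 = 0.1383.
Squared: 0.4060; 0.0191.
Sum = 0.425142; P₂ = 0.425142 / 11 = 0.039.

0.039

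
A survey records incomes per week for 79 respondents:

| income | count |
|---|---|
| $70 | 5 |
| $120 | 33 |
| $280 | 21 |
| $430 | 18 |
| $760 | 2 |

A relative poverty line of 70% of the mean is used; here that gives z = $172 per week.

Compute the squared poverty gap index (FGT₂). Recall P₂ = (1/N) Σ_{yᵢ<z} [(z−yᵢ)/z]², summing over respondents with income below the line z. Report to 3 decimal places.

Below the line: 5×$70, 33×$120 (q = 38 of N = 79).
Normalized shortfalls: (172−70)/172 = 0.5930 (×5); (172−120)/172 = 0.3023 (×33).
Squared: 0.3517 (×5); 0.0914 (×33).
Sum = 4.774608; P₂ = 4.774608 / 79 = 0.060.

0.060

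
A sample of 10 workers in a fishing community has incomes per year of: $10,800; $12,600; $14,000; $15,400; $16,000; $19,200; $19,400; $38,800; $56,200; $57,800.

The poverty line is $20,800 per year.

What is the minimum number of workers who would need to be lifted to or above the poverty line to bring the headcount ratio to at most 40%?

3

Currently q = 7 of N = 10 are below the line (H = 0.700).
A headcount ratio of at most 40% allows at most ⌊0.40 × 10⌋ = 4 poor workers.
So at least 7 − 4 = 3 must be lifted.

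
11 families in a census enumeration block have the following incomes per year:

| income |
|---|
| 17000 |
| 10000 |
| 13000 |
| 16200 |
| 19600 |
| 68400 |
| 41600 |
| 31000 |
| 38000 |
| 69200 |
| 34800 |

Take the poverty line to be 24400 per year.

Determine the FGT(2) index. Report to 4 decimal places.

Below the line: 10000, 13000, 16200, 17000, 19600 (q = 5 of N = 11).
Relative gaps: (24400−10000)/24400 = 0.5902; (24400−13000)/24400 = 0.4672; (24400−16200)/24400 = 0.3361; (24400−17000)/24400 = 0.3033; (24400−19600)/24400 = 0.1967.
Squared: 0.3483; 0.2183; 0.1129; 0.0920; 0.0387.
Sum = 0.810199; P₂ = 0.810199 / 11 = 0.0737.

0.0737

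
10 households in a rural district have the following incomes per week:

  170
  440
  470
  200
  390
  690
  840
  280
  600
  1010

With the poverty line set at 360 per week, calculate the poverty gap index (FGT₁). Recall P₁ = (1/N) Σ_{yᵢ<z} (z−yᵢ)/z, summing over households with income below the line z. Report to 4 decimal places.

Poor units: 170, 200, 280 (q = 3 of N = 10).
Shortfall ratios: (360−170)/360 = 0.5278; (360−200)/360 = 0.4444; (360−280)/360 = 0.2222.
Σ = 1.194444. Dividing by the full population N = 10 gives P₁ = 0.1194.

0.1194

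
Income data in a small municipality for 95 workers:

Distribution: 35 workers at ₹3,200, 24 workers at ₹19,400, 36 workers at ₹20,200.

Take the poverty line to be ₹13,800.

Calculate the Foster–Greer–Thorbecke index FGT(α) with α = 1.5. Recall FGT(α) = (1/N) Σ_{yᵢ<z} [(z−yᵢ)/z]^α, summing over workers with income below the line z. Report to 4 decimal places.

0.2480

Incomes under z: 35×₹3,200 (q = 35 of N = 95).
Relative gaps: (13800−3200)/13800 = 0.7681 (×35).
Raised to α = 1.5: 0.67319 (×35).
Sum = 23.561786; FGT(1.5) = 23.561786 / 95 = 0.2480.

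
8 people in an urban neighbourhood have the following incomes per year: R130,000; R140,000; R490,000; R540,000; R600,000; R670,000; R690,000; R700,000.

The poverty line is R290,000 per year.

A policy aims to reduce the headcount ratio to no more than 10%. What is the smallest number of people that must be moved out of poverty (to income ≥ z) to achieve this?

2

Currently q = 2 of N = 8 are below the line (H = 0.250).
A headcount ratio of at most 10% allows at most ⌊0.10 × 8⌋ = 0 poor people.
So at least 2 − 0 = 2 must be lifted.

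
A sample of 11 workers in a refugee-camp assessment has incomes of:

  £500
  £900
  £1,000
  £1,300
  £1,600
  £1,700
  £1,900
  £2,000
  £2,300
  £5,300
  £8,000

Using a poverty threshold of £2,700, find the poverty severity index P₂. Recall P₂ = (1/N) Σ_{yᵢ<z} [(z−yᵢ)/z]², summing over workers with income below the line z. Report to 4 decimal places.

0.2049

Below the line: £500, £900, £1,000, £1,300, £1,600, £1,700, £1,900, £2,000, £2,300 (q = 9 of N = 11).
Normalized shortfalls: (2700−500)/2700 = 0.8148; (2700−900)/2700 = 0.6667; (2700−1000)/2700 = 0.6296; (2700−1300)/2700 = 0.5185; (2700−1600)/2700 = 0.4074; (2700−1700)/2700 = 0.3704; (2700−1900)/2700 = 0.2963; (2700−2000)/2700 = 0.2593; (2700−2300)/2700 = 0.1481.
Squared: 0.6639; 0.4444; 0.3964; 0.2689; 0.1660; 0.1372; 0.0878; 0.0672; 0.0219.
Sum = 2.253772; P₂ = 2.253772 / 11 = 0.2049.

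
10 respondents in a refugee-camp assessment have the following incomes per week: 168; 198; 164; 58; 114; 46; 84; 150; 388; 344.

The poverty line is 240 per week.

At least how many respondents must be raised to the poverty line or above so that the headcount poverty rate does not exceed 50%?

Currently q = 8 of N = 10 are below the line (H = 0.800).
A headcount ratio of at most 50% allows at most ⌊0.50 × 10⌋ = 5 poor respondents.
So at least 8 − 5 = 3 must be lifted.

3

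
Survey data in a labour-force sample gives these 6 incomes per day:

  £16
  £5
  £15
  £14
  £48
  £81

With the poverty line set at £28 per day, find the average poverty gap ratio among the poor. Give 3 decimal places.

Below the line: £5, £14, £15, £16 (q = 4 of N = 6).
Relative gaps: 0.8214, 0.5000, 0.4643, 0.4286; sum = 2.214286.
The income-gap ratio divides by q (the poor only): 2.214286 / 4 = 0.554.

0.554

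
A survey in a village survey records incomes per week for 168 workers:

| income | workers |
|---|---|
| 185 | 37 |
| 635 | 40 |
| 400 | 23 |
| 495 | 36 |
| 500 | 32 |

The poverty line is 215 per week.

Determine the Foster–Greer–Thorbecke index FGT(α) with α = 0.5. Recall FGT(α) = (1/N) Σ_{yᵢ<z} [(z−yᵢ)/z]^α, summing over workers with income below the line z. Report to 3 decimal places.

0.082

Below z: 37×185 (q = 37 of N = 168).
Gap ratios (z−y)/z: (215−185)/215 = 0.1395 (×37).
Raised to α = 0.5: 0.37354 (×37).
Sum = 13.821116; FGT(0.5) = 13.821116 / 168 = 0.082.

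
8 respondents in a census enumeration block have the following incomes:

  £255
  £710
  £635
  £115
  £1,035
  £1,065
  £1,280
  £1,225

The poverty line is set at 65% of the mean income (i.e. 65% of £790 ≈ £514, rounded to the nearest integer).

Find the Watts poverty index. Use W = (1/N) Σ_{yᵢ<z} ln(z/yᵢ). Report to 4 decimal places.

Below z: £115, £255 (q = 2 of N = 8).
Log shortfalls: ln(514/115) = 1.4973; ln(514/255) = 0.7010.
W = 2.198251 / 8 = 0.2748.

0.2748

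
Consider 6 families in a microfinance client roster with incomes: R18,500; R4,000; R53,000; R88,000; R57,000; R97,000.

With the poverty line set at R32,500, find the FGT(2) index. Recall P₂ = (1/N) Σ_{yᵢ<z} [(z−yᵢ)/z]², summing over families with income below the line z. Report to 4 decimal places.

Below the line: R4,000, R18,500 (q = 2 of N = 6).
Shortfall ratios: (32500−4000)/32500 = 0.8769; (32500−18500)/32500 = 0.4308.
Squared: 0.7690; 0.1856.
Sum = 0.954556; P₂ = 0.954556 / 6 = 0.1591.

0.1591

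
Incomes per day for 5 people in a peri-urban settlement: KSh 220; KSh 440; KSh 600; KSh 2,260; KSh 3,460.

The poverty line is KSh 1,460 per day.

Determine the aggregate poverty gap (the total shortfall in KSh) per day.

KSh 3,120

Incomes under z: KSh 220, KSh 440, KSh 600 (q = 3 of N = 5).
Individual gaps: 1460−220 = 1240; 1460−440 = 1020; 1460−600 = 860.
Aggregate gap = KSh 3,120.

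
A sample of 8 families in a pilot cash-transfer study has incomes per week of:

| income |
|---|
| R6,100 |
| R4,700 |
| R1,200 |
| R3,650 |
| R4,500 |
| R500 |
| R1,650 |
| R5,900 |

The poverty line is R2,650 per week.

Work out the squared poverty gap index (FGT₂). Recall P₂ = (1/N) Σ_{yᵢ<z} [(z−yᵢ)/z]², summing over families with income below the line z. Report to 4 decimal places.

Poor units: R500, R1,200, R1,650 (q = 3 of N = 8).
Relative gaps: (2650−500)/2650 = 0.8113; (2650−1200)/2650 = 0.5472; (2650−1650)/2650 = 0.3774.
Squared: 0.6582; 0.2994; 0.1424.
Sum = 1.100036; P₂ = 1.100036 / 8 = 0.1375.

0.1375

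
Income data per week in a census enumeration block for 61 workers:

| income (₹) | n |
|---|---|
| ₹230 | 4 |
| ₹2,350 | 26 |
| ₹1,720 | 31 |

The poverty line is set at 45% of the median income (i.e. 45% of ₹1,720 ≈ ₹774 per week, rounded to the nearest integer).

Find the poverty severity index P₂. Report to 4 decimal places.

Below z: 4×₹230 (q = 4 of N = 61).
Gap ratios (z−y)/z: (774−230)/774 = 0.7028 (×4).
Squared: 0.4940 (×4).
Sum = 1.975950; P₂ = 1.975950 / 61 = 0.0324.

0.0324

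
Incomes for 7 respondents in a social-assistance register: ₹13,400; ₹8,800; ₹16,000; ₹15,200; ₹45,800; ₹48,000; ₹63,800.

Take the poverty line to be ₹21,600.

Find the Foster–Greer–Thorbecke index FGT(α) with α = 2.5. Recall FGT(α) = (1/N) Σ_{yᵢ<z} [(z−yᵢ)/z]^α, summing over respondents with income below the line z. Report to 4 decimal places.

Incomes under z: ₹8,800, ₹13,400, ₹15,200, ₹16,000 (q = 4 of N = 7).
Shortfall ratios: (21600−8800)/21600 = 0.5926; (21600−13400)/21600 = 0.3796; (21600−15200)/21600 = 0.2963; (21600−16000)/21600 = 0.2593.
Raised to α = 2.5: 0.27033; 0.08880; 0.04779; 0.03422.
Sum = 0.441137; FGT(2.5) = 0.441137 / 7 = 0.0630.

0.0630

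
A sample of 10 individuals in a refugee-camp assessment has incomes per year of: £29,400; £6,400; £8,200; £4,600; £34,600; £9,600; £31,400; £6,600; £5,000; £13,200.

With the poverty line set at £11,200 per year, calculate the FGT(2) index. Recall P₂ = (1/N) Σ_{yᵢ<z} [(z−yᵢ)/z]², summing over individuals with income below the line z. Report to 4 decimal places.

Below the line: £4,600, £5,000, £6,400, £6,600, £8,200, £9,600 (q = 6 of N = 10).
Normalized shortfalls: (11200−4600)/11200 = 0.5893; (11200−5000)/11200 = 0.5536; (11200−6400)/11200 = 0.4286; (11200−6600)/11200 = 0.4107; (11200−8200)/11200 = 0.2679; (11200−9600)/11200 = 0.1429.
Squared: 0.3473; 0.3064; 0.1837; 0.1687; 0.0717; 0.0204.
Sum = 1.098214; P₂ = 1.098214 / 10 = 0.1098.

0.1098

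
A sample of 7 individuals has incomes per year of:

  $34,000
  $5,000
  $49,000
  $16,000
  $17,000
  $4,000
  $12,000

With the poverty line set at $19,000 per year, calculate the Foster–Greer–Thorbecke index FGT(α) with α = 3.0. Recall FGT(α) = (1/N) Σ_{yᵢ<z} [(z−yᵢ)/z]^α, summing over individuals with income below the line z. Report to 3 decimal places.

0.135

Incomes under z: $4,000, $5,000, $12,000, $16,000, $17,000 (q = 5 of N = 7).
Shortfall ratios: (19000−4000)/19000 = 0.7895; (19000−5000)/19000 = 0.7368; (19000−12000)/19000 = 0.3684; (19000−16000)/19000 = 0.1579; (19000−17000)/19000 = 0.1053.
Raised to α = 3.0: 0.49205; 0.40006; 0.05001; 0.00394; 0.00117.
Sum = 0.947223; FGT(3.0) = 0.947223 / 7 = 0.135.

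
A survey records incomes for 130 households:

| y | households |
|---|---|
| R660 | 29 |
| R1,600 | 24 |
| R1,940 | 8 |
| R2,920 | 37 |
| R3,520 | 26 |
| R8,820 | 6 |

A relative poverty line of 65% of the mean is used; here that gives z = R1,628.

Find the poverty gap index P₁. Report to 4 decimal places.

Poor units: 29×R660, 24×R1,600 (q = 53 of N = 130).
Gap ratios (z−y)/z: (1628−660)/1628 = 0.5946 (×29); (1628−1600)/1628 = 0.0172 (×24).
Σ = 17.656020. Dividing by the full population N = 130 gives P₁ = 0.1358.

0.1358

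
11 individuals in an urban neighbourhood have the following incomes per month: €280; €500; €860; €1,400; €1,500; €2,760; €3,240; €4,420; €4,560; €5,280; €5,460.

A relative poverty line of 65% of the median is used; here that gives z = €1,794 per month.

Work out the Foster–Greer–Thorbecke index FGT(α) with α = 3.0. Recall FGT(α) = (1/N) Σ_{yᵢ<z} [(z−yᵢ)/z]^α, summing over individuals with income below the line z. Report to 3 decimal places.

Below z: €280, €500, €860, €1,400, €1,500 (q = 5 of N = 11).
Relative gaps: (1794−280)/1794 = 0.8439; (1794−500)/1794 = 0.7213; (1794−860)/1794 = 0.5206; (1794−1400)/1794 = 0.2196; (1794−1500)/1794 = 0.1639.
Raised to α = 3.0: 0.60105; 0.37526; 0.14112; 0.01059; 0.00440.
Sum = 1.132422; FGT(3.0) = 1.132422 / 11 = 0.103.

0.103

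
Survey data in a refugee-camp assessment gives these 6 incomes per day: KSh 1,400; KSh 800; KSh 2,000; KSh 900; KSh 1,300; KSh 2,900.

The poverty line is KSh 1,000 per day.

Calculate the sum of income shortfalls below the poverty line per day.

Poor units: KSh 800, KSh 900 (q = 2 of N = 6).
Individual gaps: 1000−800 = 200; 1000−900 = 100.
Aggregate gap = KSh 300.

KSh 300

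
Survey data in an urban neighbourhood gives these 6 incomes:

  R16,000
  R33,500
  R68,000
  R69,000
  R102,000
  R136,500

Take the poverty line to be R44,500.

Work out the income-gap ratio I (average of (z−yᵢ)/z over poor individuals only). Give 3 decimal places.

Below z: R16,000, R33,500 (q = 2 of N = 6).
Relative gaps: 0.6404, 0.2472; sum = 0.887640.
The income-gap ratio divides by q (the poor only): 0.887640 / 2 = 0.444.

0.444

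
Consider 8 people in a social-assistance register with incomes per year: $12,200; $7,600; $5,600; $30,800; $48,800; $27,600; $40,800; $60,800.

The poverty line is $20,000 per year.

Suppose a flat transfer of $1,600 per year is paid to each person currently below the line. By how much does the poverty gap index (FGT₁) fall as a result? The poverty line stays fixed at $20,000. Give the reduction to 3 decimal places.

0.030

Before: below the line — $5,600, $7,600, $12,200; poverty gap index (FGT₁) = 0.21625.
After the $1,600 transfer: below the line — $7,200, $9,200, $13,800; poverty gap index (FGT₁) = 0.18625.
Reduction = 0.21625 − 0.18625 = 0.030.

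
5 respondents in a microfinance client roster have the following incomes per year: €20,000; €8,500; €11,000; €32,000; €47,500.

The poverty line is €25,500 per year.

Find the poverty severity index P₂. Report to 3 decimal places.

Poor units: €8,500, €11,000, €20,000 (q = 3 of N = 5).
Shortfall ratios: (25500−8500)/25500 = 0.6667; (25500−11000)/25500 = 0.5686; (25500−20000)/25500 = 0.2157.
Squared: 0.4444; 0.3233; 0.0465.
Sum = 0.814302; P₂ = 0.814302 / 5 = 0.163.

0.163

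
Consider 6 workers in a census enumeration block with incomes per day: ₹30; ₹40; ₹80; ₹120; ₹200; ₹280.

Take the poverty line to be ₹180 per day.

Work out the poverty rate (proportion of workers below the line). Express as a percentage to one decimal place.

4 of the 6 workers have income below ₹180.
H = 4/6 = 66.7%.

66.7%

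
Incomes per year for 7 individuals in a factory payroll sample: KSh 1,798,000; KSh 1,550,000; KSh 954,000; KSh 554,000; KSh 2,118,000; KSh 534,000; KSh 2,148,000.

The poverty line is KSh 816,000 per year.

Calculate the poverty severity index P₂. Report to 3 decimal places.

Poor units: KSh 534,000, KSh 554,000 (q = 2 of N = 7).
Gap ratios (z−y)/z: (816000−534000)/816000 = 0.3456; (816000−554000)/816000 = 0.3211.
Squared: 0.1194; 0.1031.
Sum = 0.222523; P₂ = 0.222523 / 7 = 0.032.

0.032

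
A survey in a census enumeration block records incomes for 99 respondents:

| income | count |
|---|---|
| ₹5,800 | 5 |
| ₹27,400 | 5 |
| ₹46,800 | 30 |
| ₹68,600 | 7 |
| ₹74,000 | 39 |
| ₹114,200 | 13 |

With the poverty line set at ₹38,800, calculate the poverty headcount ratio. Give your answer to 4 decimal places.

0.1010

10 of the 99 respondents have income below ₹38,800.
H = 10/99 = 0.1010.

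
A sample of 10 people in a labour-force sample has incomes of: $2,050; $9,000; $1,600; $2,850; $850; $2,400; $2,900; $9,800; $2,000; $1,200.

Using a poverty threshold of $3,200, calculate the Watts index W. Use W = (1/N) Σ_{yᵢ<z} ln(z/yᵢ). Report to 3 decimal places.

0.442

Incomes under z: $850, $1,200, $1,600, $2,000, $2,050, $2,400, $2,850, $2,900 (q = 8 of N = 10).
Log shortfalls: ln(3200/850) = 1.3257; ln(3200/1200) = 0.9808; ln(3200/1600) = 0.6931; ln(3200/2000) = 0.4700; ln(3200/2050) = 0.4453; ln(3200/2400) = 0.2877; ln(3200/2850) = 0.1158; ln(3200/2900) = 0.0984.
W = 4.416915 / 10 = 0.442.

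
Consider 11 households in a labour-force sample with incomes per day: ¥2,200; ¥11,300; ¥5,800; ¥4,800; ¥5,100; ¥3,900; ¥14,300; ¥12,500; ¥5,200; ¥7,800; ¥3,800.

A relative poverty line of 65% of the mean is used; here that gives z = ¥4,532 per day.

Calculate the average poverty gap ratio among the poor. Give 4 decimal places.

0.2718

Below z: ¥2,200, ¥3,800, ¥3,900 (q = 3 of N = 11).
Relative gaps: 0.5146, 0.1615, 0.1395; sum = 0.815534.
The income-gap ratio divides by q (the poor only): 0.815534 / 3 = 0.2718.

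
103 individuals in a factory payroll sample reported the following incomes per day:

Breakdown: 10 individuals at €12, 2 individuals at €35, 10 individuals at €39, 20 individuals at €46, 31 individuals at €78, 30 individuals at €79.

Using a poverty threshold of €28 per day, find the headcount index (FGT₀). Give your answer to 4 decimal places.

0.0971

10 of the 103 individuals have income below €28.
H = 10/103 = 0.0971.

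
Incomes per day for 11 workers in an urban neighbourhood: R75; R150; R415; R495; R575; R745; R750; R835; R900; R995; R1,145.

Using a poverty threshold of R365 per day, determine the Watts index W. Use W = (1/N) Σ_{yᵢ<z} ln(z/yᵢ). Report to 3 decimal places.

Poor units: R75, R150 (q = 2 of N = 11).
Log shortfalls: ln(365/75) = 1.5824; ln(365/150) = 0.8893.
W = 2.471671 / 11 = 0.225.

0.225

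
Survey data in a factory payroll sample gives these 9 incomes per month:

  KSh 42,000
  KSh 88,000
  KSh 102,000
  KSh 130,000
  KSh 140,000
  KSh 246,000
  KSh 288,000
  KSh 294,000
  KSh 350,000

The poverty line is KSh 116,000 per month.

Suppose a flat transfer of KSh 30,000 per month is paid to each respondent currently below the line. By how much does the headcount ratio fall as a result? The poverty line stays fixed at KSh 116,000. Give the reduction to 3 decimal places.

Before: below the line — KSh 42,000, KSh 88,000, KSh 102,000; headcount ratio = 0.33333.
After the KSh 30,000 transfer: below the line — KSh 72,000; headcount ratio = 0.11111.
Reduction = 0.33333 − 0.11111 = 0.222.

0.222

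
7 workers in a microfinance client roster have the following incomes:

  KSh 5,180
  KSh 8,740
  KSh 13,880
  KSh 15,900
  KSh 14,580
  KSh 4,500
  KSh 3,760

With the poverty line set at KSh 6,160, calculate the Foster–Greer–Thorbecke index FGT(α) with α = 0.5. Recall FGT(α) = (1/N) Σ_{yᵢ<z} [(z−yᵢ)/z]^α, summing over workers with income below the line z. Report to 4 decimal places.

0.2203

Below z: KSh 3,760, KSh 4,500, KSh 5,180 (q = 3 of N = 7).
Relative gaps: (6160−3760)/6160 = 0.3896; (6160−4500)/6160 = 0.2695; (6160−5180)/6160 = 0.1591.
Raised to α = 0.5: 0.62419; 0.51912; 0.39886.
Sum = 1.542165; FGT(0.5) = 1.542165 / 7 = 0.2203.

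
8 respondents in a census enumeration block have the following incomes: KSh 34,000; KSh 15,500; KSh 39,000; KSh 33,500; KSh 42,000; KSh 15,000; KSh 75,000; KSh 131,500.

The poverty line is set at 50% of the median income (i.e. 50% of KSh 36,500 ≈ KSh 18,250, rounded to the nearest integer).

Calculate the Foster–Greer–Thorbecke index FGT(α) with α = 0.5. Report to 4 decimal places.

Below z: KSh 15,000, KSh 15,500 (q = 2 of N = 8).
Gap ratios (z−y)/z: (18250−15000)/18250 = 0.1781; (18250−15500)/18250 = 0.1507.
Raised to α = 0.5: 0.42200; 0.38818.
Sum = 0.810179; FGT(0.5) = 0.810179 / 8 = 0.1013.

0.1013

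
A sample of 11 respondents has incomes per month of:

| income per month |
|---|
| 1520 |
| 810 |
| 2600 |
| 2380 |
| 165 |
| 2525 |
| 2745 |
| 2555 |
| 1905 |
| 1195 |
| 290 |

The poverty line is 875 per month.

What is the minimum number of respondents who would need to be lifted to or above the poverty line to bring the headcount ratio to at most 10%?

2

Currently q = 3 of N = 11 are below the line (H = 0.273).
A headcount ratio of at most 10% allows at most ⌊0.10 × 11⌋ = 1 poor respondents.
So at least 3 − 1 = 2 must be lifted.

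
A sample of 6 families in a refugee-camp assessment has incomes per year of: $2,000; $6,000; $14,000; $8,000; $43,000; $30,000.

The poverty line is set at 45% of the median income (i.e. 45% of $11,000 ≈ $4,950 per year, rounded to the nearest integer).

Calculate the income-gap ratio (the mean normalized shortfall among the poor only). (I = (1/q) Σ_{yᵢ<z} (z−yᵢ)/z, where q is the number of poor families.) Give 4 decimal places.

Poor units: $2,000 (q = 1 of N = 6).
Relative gaps: 0.5960; sum = 0.595960.
I averages over the q = 1 poor units only: 0.595960 / 1 = 0.5960.

0.5960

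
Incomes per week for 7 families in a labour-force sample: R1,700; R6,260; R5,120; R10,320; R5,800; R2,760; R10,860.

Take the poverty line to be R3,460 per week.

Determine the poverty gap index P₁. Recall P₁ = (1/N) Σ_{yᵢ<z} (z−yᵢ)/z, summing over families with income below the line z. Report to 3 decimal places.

Below the line: R1,700, R2,760 (q = 2 of N = 7).
Normalized shortfalls: (3460−1700)/3460 = 0.5087; (3460−2760)/3460 = 0.2023.
Σ = 0.710983. Dividing by the full population N = 7 gives P₁ = 0.102.

0.102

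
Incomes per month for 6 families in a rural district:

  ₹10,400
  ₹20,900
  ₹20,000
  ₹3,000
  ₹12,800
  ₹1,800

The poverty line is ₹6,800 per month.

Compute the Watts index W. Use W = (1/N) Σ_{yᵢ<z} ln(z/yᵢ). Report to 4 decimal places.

0.3579

Incomes under z: ₹1,800, ₹3,000 (q = 2 of N = 6).
Log shortfalls: ln(6800/1800) = 1.3291; ln(6800/3000) = 0.8183.
W = 2.147446 / 6 = 0.3579.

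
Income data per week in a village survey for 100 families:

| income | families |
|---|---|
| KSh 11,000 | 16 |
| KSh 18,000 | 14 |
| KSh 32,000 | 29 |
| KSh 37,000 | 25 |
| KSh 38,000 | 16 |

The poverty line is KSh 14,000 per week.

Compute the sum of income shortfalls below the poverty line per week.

KSh 48,000

Below z: 16×KSh 11,000 (q = 16 of N = 100).
Individual gaps: 16×(14000−11000) = 48000.
Aggregate gap = KSh 48,000.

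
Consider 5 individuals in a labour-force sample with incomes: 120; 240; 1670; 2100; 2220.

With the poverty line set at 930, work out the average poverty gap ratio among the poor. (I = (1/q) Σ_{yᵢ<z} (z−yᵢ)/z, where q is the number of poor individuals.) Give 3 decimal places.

0.806

Incomes under z: 120, 240 (q = 2 of N = 5).
Shortfall ratios (z−y)/z: 0.8710, 0.7419; sum = 1.612903.
I averages over the q = 2 poor units only: 1.612903 / 2 = 0.806.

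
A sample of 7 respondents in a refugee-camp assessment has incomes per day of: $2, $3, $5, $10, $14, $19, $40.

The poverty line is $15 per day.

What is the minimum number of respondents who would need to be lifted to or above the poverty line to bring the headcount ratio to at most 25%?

Currently q = 5 of N = 7 are below the line (H = 0.714).
A headcount ratio of at most 25% allows at most ⌊0.25 × 7⌋ = 1 poor respondents.
So at least 5 − 1 = 4 must be lifted.

4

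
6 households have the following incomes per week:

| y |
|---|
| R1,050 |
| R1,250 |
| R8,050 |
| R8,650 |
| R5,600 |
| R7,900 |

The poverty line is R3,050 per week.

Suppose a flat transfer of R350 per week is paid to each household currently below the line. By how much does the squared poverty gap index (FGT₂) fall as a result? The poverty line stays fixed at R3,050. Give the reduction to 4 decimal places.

0.0433

Before: below the line — R1,050, R1,250; squared poverty gap index (FGT₂) = 0.129714.
After the R350 transfer: below the line — R1,400, R1,600; squared poverty gap index (FGT₂) = 0.086446.
Reduction = 0.129714 − 0.086446 = 0.0433.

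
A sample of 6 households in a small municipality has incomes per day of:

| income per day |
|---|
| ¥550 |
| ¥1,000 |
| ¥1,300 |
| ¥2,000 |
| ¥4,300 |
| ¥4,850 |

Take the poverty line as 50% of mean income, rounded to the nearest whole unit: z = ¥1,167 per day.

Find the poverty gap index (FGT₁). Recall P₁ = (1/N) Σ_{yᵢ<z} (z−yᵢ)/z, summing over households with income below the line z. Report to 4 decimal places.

Poor units: ¥550, ¥1,000 (q = 2 of N = 6).
Shortfall ratios: (1167−550)/1167 = 0.5287; (1167−1000)/1167 = 0.1431.
Sum of shortfalls = 0.671808; P₁ averages over all N: 0.671808 / 6 = 0.1120.

0.1120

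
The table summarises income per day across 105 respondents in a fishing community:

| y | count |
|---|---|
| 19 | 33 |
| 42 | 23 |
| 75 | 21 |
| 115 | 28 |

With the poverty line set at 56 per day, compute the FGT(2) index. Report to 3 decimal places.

Incomes under z: 33×19, 23×42 (q = 56 of N = 105).
Normalized shortfalls: (56−19)/56 = 0.6607 (×33); (56−42)/56 = 0.2500 (×23).
Squared: 0.4365 (×33); 0.0625 (×23).
Sum = 15.843431; P₂ = 15.843431 / 105 = 0.151.

0.151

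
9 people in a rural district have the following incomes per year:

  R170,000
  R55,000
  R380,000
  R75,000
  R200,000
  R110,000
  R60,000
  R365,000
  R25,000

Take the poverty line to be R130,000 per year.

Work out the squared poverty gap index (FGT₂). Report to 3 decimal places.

0.164

Poor units: R25,000, R55,000, R60,000, R75,000, R110,000 (q = 5 of N = 9).
Normalized shortfalls: (130000−25000)/130000 = 0.8077; (130000−55000)/130000 = 0.5769; (130000−60000)/130000 = 0.5385; (130000−75000)/130000 = 0.4231; (130000−110000)/130000 = 0.1538.
Squared: 0.6524; 0.3328; 0.2899; 0.1790; 0.0237.
Sum = 1.477811; P₂ = 1.477811 / 9 = 0.164.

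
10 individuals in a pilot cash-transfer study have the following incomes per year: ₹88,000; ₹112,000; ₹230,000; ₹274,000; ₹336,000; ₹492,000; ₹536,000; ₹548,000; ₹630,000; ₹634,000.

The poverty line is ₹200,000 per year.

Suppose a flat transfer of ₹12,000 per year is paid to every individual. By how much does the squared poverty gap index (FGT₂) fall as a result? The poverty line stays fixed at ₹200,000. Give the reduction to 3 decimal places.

0.011

Before: below the line — ₹88,000, ₹112,000; squared poverty gap index (FGT₂) = 0.05072.
After the ₹12,000 transfer: below the line — ₹100,000, ₹124,000; squared poverty gap index (FGT₂) = 0.03944.
Reduction = 0.05072 − 0.03944 = 0.011.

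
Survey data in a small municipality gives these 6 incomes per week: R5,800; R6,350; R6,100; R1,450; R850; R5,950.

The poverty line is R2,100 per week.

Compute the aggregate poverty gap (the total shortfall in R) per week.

Incomes under z: R850, R1,450 (q = 2 of N = 6).
Individual gaps: 2100−850 = 1250; 2100−1450 = 650.
Aggregate gap = R1,900.

R1,900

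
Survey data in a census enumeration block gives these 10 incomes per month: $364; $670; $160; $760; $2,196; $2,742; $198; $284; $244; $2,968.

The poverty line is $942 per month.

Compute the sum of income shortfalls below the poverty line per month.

Incomes under z: $160, $198, $244, $284, $364, $670, $760 (q = 7 of N = 10).
Individual gaps: 942−160 = 782; 942−198 = 744; 942−244 = 698; 942−284 = 658; 942−364 = 578; 942−670 = 272; 942−760 = 182.
Aggregate gap = $3,914.

$3,914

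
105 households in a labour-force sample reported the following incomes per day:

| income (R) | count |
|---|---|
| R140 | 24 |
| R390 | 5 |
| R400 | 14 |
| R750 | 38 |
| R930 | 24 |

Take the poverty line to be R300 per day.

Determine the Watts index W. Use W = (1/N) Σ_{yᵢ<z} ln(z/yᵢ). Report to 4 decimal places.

Below z: 24×R140 (q = 24 of N = 105).
ln(z/y) terms: ln(300/140) = 0.7621 (×24).
W = 18.291361 / 105 = 0.1742.

0.1742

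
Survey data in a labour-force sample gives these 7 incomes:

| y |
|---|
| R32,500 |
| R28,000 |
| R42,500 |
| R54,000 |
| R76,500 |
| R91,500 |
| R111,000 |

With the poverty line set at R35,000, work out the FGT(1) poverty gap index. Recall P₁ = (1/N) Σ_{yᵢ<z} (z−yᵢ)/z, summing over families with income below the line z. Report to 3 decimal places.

Below z: R28,000, R32,500 (q = 2 of N = 7).
Relative gaps: (35000−28000)/35000 = 0.2000; (35000−32500)/35000 = 0.0714.
Σ = 0.271429. Dividing by the full population N = 7 gives P₁ = 0.039.

0.039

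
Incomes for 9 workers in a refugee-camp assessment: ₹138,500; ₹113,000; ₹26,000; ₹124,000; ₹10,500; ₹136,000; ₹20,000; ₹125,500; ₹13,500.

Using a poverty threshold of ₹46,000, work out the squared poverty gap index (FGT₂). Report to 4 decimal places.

0.1781

Below z: ₹10,500, ₹13,500, ₹20,000, ₹26,000 (q = 4 of N = 9).
Relative gaps: (46000−10500)/46000 = 0.7717; (46000−13500)/46000 = 0.7065; (46000−20000)/46000 = 0.5652; (46000−26000)/46000 = 0.4348.
Squared: 0.5956; 0.4992; 0.3195; 0.1890.
Sum = 1.603261; P₂ = 1.603261 / 9 = 0.1781.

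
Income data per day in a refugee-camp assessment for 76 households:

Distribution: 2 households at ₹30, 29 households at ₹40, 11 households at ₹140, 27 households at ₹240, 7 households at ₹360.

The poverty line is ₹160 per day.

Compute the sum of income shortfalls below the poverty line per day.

Poor units: 2×₹30, 29×₹40, 11×₹140 (q = 42 of N = 76).
Individual gaps: 2×(160−30) = 260; 29×(160−40) = 3480; 11×(160−140) = 220.
Aggregate gap = ₹3,960.

₹3,960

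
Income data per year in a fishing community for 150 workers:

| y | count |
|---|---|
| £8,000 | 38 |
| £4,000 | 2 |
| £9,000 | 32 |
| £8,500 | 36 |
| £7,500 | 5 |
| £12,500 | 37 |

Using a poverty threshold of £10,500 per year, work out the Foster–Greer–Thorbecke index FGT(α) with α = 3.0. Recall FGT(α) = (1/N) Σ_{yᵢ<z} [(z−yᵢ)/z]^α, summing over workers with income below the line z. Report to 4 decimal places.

0.0096

Poor units: 2×£4,000, 5×£7,500, 38×£8,000, 36×£8,500, 32×£9,000 (q = 113 of N = 150).
Normalized shortfalls: (10500−4000)/10500 = 0.6190 (×2); (10500−7500)/10500 = 0.2857 (×5); (10500−8000)/10500 = 0.2381 (×38); (10500−8500)/10500 = 0.1905 (×36); (10500−9000)/10500 = 0.1429 (×32).
Raised to α = 3.0: 0.23723 (×2); 0.02332 (×5); 0.01350 (×38); 0.00691 (×36); 0.00292 (×32).
Sum = 1.446064; FGT(3.0) = 1.446064 / 150 = 0.0096.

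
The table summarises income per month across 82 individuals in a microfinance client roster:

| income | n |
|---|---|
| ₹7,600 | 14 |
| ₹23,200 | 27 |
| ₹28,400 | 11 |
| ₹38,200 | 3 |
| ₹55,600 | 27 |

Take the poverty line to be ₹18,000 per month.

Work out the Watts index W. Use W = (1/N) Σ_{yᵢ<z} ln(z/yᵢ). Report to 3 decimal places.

0.147

Incomes under z: 14×₹7,600 (q = 14 of N = 82).
Log gaps: ln(18000/7600) = 0.8622 (×14).
W = 12.071129 / 82 = 0.147.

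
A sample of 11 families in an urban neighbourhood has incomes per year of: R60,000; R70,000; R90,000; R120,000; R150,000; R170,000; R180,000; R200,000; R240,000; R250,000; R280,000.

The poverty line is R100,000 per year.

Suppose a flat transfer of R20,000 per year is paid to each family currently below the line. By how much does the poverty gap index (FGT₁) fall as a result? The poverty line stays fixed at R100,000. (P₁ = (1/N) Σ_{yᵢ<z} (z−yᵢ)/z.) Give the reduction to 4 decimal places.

Before: below the line — R60,000, R70,000, R90,000; poverty gap index (FGT₁) = 0.072727.
After the R20,000 transfer: below the line — R80,000, R90,000; poverty gap index (FGT₁) = 0.027273.
Reduction = 0.072727 − 0.027273 = 0.0455.

0.0455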